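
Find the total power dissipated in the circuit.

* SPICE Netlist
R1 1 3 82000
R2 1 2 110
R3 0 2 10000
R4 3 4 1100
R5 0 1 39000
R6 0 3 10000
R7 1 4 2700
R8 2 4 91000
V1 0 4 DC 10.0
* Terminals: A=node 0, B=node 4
Nodal analysis, taking node 4 as the 0 V reference.
Source V1 fixes V_0 = 10 V.
KCL at each unknown node (sum of currents leaving = 0; resistances in Ω):
  Node 1: (V_1 - V_3)/82000 + (V_1 - V_2)/110 + (V_1 - 10)/39000 + (V_1 - 0)/2700 = 0
  Node 2: (V_2 - V_1)/110 + (V_2 - 10)/10000 + (V_2 - 0)/91000 = 0
  Node 3: (V_3 - V_1)/82000 + (V_3 - 0)/1100 + (V_3 - 10)/10000 = 0
Collecting terms (coefficients in siemens):
  0.009499·V_1 - 0.009091·V_2 - 0.0000122·V_3 = 0.0002564
  0.009202·V_2 - 0.009091·V_1 = 0.001
  0.001021·V_3 - 0.0000122·V_1 = 0.001
Solving these 3 simultaneous equations (Gaussian elimination) gives:
  V_1 = 2.427 V, V_2 = 2.506 V, V_3 = 1.008 V
Power in each resistor, P = (ΔV)²/R:
  P_R1 = (2.427 - 1.008)²/82000 = 0.00002454 W
  P_R2 = (2.427 - 2.506)²/110 = 0.00005732 W
  P_R3 = (10 - 2.506)²/10000 = 0.005616 W
  P_R4 = (1.008 - 0)²/1100 = 0.0009239 W
  P_R5 = (10 - 2.427)²/39000 = 0.001471 W
  P_R6 = (10 - 1.008)²/10000 = 0.008085 W
  P_R7 = (2.427 - 0)²/2700 = 0.002181 W
  P_R8 = (2.506 - 0)²/91000 = 0.00006901 W
P_total = P_R1 + P_R2 + P_R3 + P_R4 + P_R5 + P_R6 + P_R7 + P_R8 = 0.01843 W

Final answer: 0.01843 W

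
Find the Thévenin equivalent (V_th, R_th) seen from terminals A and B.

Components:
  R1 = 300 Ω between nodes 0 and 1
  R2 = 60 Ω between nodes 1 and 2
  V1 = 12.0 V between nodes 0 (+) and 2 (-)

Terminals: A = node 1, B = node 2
Step 1 — V_th is the open-circuit voltage V_A - V_B (nothing connected across the terminals).
Nodal analysis, taking node 2 as the 0 V reference.
Source V1 fixes V_0 = 12 V.
KCL at each unknown node (sum of currents leaving = 0; resistances in Ω):
  Node 1: (V_1 - 12)/300 + (V_1 - 0)/60 = 0
Collecting terms: 0.02 × V_1 = 0.04  =>  V_1 = 2 V
V_th = V_1 - V_2 = 2 - 0 = 2 V
Step 2 — R_th: zero the source — replace V1 by a short circuit (node 2 merges into node 0) — and find the resistance seen between A (node 1) and B (node 0).
Reduce the network between node 1 (A) and node 0 (B) by series/parallel combination:
  Rp1 = R1 ‖ R2 (parallel, both between nodes 0 and 1) = 1/(1/300 + 1/60) = 50 Ω
R_th = 50 Ω

Final answer: V_th = 2 V, R_th = 50 Ω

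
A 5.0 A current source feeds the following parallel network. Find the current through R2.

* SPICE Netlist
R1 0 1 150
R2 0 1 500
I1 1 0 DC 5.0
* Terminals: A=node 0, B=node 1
All resistors sit directly between nodes 0 and 1, so they are in parallel and share one voltage V; the full source current 5 A splits among them.
1/R_par = 1/150 + 1/500 = 0.008667 S  =>  R_par = 115.4 Ω
V = I × R_par = 5 × 115.4 = 576.9 V
I_R2 = V/R2 = 576.9/500 = 1.154 A

Final answer: 1.154 A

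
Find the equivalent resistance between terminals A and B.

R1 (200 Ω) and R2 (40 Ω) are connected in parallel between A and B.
Reduce the network between node 0 (A) and node 1 (B) by series/parallel combination:
  Rp1 = R1 ‖ R2 (parallel, both between nodes 0 and 1) = 1/(1/200 + 1/40) = 33.33 Ω
R_eq = 33.33 Ω

Final answer: 33.33 Ω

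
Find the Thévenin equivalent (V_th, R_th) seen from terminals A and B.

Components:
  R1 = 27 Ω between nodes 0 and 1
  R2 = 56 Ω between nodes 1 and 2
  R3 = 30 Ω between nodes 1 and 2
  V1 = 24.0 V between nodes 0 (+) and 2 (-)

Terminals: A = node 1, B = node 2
Step 1 — V_th is the open-circuit voltage V_A - V_B (nothing connected across the terminals).
Nodal analysis, taking node 2 as the 0 V reference.
Source V1 fixes V_0 = 24 V.
KCL at each unknown node (sum of currents leaving = 0; resistances in Ω):
  Node 1: (V_1 - 24)/27 + (V_1 - 0)/56 + (V_1 - 0)/30 = 0
Collecting terms: 0.08823 × V_1 = 0.8889  =>  V_1 = 10.07 V
V_th = V_1 - V_2 = 10.07 - 0 = 10.07 V
Step 2 — R_th: zero the source — replace V1 by a short circuit (node 2 merges into node 0) — and find the resistance seen between A (node 1) and B (node 0).
Reduce the network between node 1 (A) and node 0 (B) by series/parallel combination:
  Rp1 = R1 ‖ R2 ‖ R3 (parallel, all between nodes 0 and 1) = 1/(1/27 + 1/56 + 1/30) = 11.33 Ω
R_th = 11.33 Ω

Final answer: V_th = 10.07 V, R_th = 11.33 Ω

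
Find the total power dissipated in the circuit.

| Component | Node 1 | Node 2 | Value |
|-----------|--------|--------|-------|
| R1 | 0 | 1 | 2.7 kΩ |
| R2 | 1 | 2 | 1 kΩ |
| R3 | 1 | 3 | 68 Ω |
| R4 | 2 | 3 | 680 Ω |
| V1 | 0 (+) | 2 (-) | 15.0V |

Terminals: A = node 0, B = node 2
Nodal analysis, taking node 2 as the 0 V reference.
Source V1 fixes V_0 = 15 V.
KCL at each unknown node (sum of currents leaving = 0; resistances in Ω):
  Node 1: (V_1 - 15)/2700 + (V_1 - 0)/1000 + (V_1 - V_3)/68 = 0
  Node 3: (V_3 - V_1)/68 + (V_3 - 0)/680 = 0
Collecting terms (coefficients in siemens):
  0.01608·V_1 - 0.01471·V_3 = 0.005556
  0.01618·V_3 - 0.01471·V_1 = 0
Determinant D = (0.01608)(0.01618) - (-0.01471)(-0.01471) = 0.00004379
V_1 = [(0.005556)(0.01618) - (-0.01471)(0)]/D = 2.052 V
V_3 = [(0.01608)(0) - (0.005556)(-0.01471)]/D = 1.866 V
Power in each resistor, P = (ΔV)²/R:
  P_R1 = (15 - 2.052)²/2700 = 0.06209 W
  P_R2 = (2.052 - 0)²/1000 = 0.004211 W
  P_R3 = (2.052 - 1.866)²/68 = 0.0005118 W
  P_R4 = (0 - 1.866)²/680 = 0.005118 W
P_total = P_R1 + P_R2 + P_R3 + P_R4 = 0.07193 W

Final answer: 0.07193 W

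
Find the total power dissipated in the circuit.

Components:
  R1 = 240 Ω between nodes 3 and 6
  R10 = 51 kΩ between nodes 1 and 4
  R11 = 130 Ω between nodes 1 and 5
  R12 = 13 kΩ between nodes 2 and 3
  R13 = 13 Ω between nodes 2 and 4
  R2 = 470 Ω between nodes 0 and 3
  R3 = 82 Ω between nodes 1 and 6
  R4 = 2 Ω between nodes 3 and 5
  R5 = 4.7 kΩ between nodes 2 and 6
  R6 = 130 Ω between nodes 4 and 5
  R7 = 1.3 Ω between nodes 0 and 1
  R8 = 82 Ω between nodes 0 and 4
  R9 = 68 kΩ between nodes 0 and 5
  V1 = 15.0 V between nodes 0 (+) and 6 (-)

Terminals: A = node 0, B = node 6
Nodal analysis, taking node 6 as the 0 V reference.
Source V1 fixes V_0 = 15 V.
KCL at each unknown node (sum of currents leaving = 0; resistances in Ω):
  Node 1: (V_1 - 0)/82 + (V_1 - 15)/1.3 + (V_1 - V_4)/51000 + (V_1 - V_5)/130 = 0
  Node 2: (V_2 - 0)/4700 + (V_2 - V_3)/13000 + (V_2 - V_4)/13 = 0
  Node 3: (V_3 - 0)/240 + (V_3 - 15)/470 + (V_3 - V_5)/2 + (V_3 - V_2)/13000 = 0
  Node 4: (V_4 - V_5)/130 + (V_4 - 15)/82 + (V_4 - V_1)/51000 + (V_4 - V_2)/13 = 0
  Node 5: (V_5 - V_3)/2 + (V_5 - V_4)/130 + (V_5 - 15)/68000 + (V_5 - V_1)/130 = 0
Collecting terms (coefficients in siemens):
  0.7891·V_1 - 0.00001961·V_4 - 0.007692·V_5 = 11.54
  0.07721·V_2 - 0.00007692·V_3 - 0.07692·V_4 = 0
  0.5064·V_3 - 0.00007692·V_2 - 0.5·V_5 = 0.03191
  0.09683·V_4 - 0.00001961·V_1 - 0.07692·V_2 - 0.007692·V_5 = 0.1829
  0.5154·V_5 - 0.007692·V_1 - 0.5·V_3 - 0.007692·V_4 = 0.0002206
Solving these 5 simultaneous equations (Gaussian elimination) gives:
  V_1 = 14.73 V, V_2 = 13.47 V, V_3 = 11.45 V, V_4 = 13.51 V
  V_5 = 11.53 V
Power in each resistor, P = (ΔV)²/R:
  P_R1 = (11.45 - 0)²/240 = 0.5458 W
  P_R2 = (15 - 11.45)²/470 = 0.02689 W
  P_R3 = (14.73 - 0)²/82 = 2.648 W
  P_R4 = (11.45 - 11.53)²/2 = 0.003195 W
  P_R5 = (13.47 - 0)²/4700 = 0.03858 W
  P_R6 = (13.51 - 11.53)²/130 = 0.03016 W
  P_R7 = (15 - 14.73)²/1.3 = 0.05431 W
  P_R8 = (15 - 13.51)²/82 = 0.02725 W
  P_R9 = (15 - 11.53)²/68000 = 0.0001776 W
  P_R10 = (14.73 - 13.51)²/51000 = 0.00002962 W
  P_R11 = (14.73 - 11.53)²/130 = 0.07922 W
  P_R12 = (13.47 - 11.45)²/13000 = 0.0003141 W
  P_R13 = (13.47 - 13.51)²/13 = 0.0001186 W
P_total = P_R1 + P_R2 + P_R3 + P_R4 + P_R5 + P_R6 + P_R7 + P_R8 + P_R9 + P_R10 + P_R11 + P_R12 + P_R13 = 3.454 W

Final answer: 3.454 W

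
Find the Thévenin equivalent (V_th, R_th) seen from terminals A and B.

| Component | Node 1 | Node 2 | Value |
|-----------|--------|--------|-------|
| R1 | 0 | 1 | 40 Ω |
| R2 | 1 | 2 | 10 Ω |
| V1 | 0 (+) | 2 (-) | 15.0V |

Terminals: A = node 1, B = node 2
Step 1 — V_th is the open-circuit voltage V_A - V_B (nothing connected across the terminals).
Nodal analysis, taking node 2 as the 0 V reference.
Source V1 fixes V_0 = 15 V.
KCL at each unknown node (sum of currents leaving = 0; resistances in Ω):
  Node 1: (V_1 - 15)/40 + (V_1 - 0)/10 = 0
Collecting terms: 0.125 × V_1 = 0.375  =>  V_1 = 3 V
V_th = V_1 - V_2 = 3 - 0 = 3 V
Step 2 — R_th: zero the source — replace V1 by a short circuit (node 2 merges into node 0) — and find the resistance seen between A (node 1) and B (node 0).
Reduce the network between node 1 (A) and node 0 (B) by series/parallel combination:
  Rp1 = R1 ‖ R2 (parallel, both between nodes 0 and 1) = 1/(1/40 + 1/10) = 8 Ω
R_th = 8 Ω

Final answer: V_th = 3 V, R_th = 8 Ω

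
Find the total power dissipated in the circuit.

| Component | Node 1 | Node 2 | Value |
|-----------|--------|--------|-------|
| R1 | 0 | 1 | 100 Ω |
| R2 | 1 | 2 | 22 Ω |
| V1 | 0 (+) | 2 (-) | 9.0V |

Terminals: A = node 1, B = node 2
Nodal analysis, taking node 2 as the 0 V reference.
Source V1 fixes V_0 = 9 V.
KCL at each unknown node (sum of currents leaving = 0; resistances in Ω):
  Node 1: (V_1 - 9)/100 + (V_1 - 0)/22 = 0
Collecting terms: 0.05545 × V_1 = 0.09  =>  V_1 = 1.623 V
Power in each resistor, P = (ΔV)²/R:
  P_R1 = (9 - 1.623)²/100 = 0.5442 W
  P_R2 = (1.623 - 0)²/22 = 0.1197 W
P_total = P_R1 + P_R2 = 0.6639 W

Final answer: 0.6639 W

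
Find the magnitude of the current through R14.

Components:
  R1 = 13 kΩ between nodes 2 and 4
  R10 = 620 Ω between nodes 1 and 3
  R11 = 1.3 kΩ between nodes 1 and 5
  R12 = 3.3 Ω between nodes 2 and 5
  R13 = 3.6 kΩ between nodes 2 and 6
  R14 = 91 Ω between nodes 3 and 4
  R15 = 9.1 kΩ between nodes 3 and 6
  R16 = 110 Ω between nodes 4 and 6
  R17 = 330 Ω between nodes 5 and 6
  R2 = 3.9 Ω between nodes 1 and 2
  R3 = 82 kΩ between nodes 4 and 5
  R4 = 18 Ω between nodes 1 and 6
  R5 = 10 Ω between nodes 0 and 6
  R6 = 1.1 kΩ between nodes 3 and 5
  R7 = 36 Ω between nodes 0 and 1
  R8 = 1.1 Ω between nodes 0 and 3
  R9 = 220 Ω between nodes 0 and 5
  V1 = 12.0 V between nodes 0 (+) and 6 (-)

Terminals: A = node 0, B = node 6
Nodal analysis, taking node 6 as the 0 V reference.
Source V1 fixes V_0 = 12 V.
KCL at each unknown node (sum of currents leaving = 0; resistances in Ω):
  Node 1: (V_1 - V_2)/3.9 + (V_1 - 0)/18 + (V_1 - 12)/36 + (V_1 - V_3)/620 + (V_1 - V_5)/1300 = 0
  Node 2: (V_2 - V_4)/13000 + (V_2 - V_1)/3.9 + (V_2 - V_5)/3.3 + (V_2 - 0)/3600 = 0
  Node 3: (V_3 - V_5)/1100 + (V_3 - 12)/1.1 + (V_3 - V_1)/620 + (V_3 - V_4)/91 + (V_3 - 0)/9100 = 0
  Node 4: (V_4 - V_2)/13000 + (V_4 - V_5)/82000 + (V_4 - V_3)/91 + (V_4 - 0)/110 = 0
  Node 5: (V_5 - V_4)/82000 + (V_5 - V_3)/1100 + (V_5 - 12)/220 + (V_5 - V_1)/1300 + (V_5 - V_2)/3.3 + (V_5 - 0)/330 = 0
Collecting terms (coefficients in siemens):
  0.3421·V_1 - 0.2564·V_2 - 0.001613·V_3 - 0.0007692·V_5 = 0.3333
  0.5598·V_2 - 0.2564·V_1 - 0.00007692·V_4 - 0.303·V_5 = 0
  0.9227·V_3 - 0.001613·V_1 - 0.01099·V_4 - 0.0009091·V_5 = 10.91
  0.02017·V_4 - 0.00007692·V_2 - 0.01099·V_3 - 0.0000122·V_5 = 0
  0.3123·V_5 - 0.0007692·V_1 - 0.303·V_2 - 0.0009091·V_3 - 0.0000122·V_4 = 0.05455
Solving these 5 simultaneous equations (Gaussian elimination) gives:
  V_1 = 4.445 V, V_2 = 4.542 V, V_3 = 11.91 V, V_4 = 6.511 V
  V_5 = 4.628 V
I_R14 = (V_3 - V_4)/R14 = (11.91 - 6.511)/91 = 0.05936 A
|I_R14| = 0.05936 A

Final answer: |I_R14| = 0.05936 A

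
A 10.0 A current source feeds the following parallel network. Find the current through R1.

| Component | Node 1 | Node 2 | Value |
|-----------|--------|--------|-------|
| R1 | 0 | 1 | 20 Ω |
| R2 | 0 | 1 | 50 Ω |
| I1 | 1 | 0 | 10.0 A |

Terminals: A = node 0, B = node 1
All resistors sit directly between nodes 0 and 1, so they are in parallel and share one voltage V; the full source current 10 A splits among them.
1/R_par = 1/20 + 1/50 = 0.07 S  =>  R_par = 14.29 Ω
V = I × R_par = 10 × 14.29 = 142.9 V
I_R1 = V/R1 = 142.9/20 = 7.143 A

Final answer: 7.143 A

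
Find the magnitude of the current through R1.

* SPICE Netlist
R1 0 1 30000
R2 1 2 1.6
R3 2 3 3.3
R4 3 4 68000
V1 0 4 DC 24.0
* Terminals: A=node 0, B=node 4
Nodal analysis, taking node 4 as the 0 V reference.
Source V1 fixes V_0 = 24 V.
KCL at each unknown node (sum of currents leaving = 0; resistances in Ω):
  Node 1: (V_1 - 24)/30000 + (V_1 - V_2)/1.6 = 0
  Node 2: (V_2 - V_1)/1.6 + (V_2 - V_3)/3.3 = 0
  Node 3: (V_3 - V_2)/3.3 + (V_3 - 0)/68000 = 0
Collecting terms (coefficients in siemens):
  0.625·V_1 - 0.625·V_2 = 0.0008
  0.928·V_2 - 0.625·V_1 - 0.303·V_3 = 0
  0.303·V_3 - 0.303·V_2 = 0
Solving these 3 simultaneous equations (Gaussian elimination) gives:
  V_1 = 16.65 V, V_2 = 16.65 V, V_3 = 16.65 V
I_R1 = (V_0 - V_1)/R1 = (24 - 16.65)/30000 = 0.0002449 A
|I_R1| = 0.0002449 A

Final answer: |I_R1| = 0.0002449 A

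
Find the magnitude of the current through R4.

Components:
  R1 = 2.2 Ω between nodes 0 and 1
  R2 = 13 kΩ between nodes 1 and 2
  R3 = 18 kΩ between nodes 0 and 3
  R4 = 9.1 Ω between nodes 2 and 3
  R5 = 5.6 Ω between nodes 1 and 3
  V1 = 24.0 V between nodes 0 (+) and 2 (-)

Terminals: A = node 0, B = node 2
Nodal analysis, taking node 2 as the 0 V reference.
Source V1 fixes V_0 = 24 V.
KCL at each unknown node (sum of currents leaving = 0; resistances in Ω):
  Node 1: (V_1 - 24)/2.2 + (V_1 - 0)/13000 + (V_1 - V_3)/5.6 = 0
  Node 3: (V_3 - 24)/18000 + (V_3 - 0)/9.1 + (V_3 - V_1)/5.6 = 0
Collecting terms (coefficients in siemens):
  0.6332·V_1 - 0.1786·V_3 = 10.91
  0.2885·V_3 - 0.1786·V_1 = 0.001333
Determinant D = (0.6332)(0.2885) - (-0.1786)(-0.1786) = 0.1508
V_1 = [(10.91)(0.2885) - (-0.1786)(0.001333)]/D = 20.87 V
V_3 = [(0.6332)(0.001333) - (10.91)(-0.1786)]/D = 12.92 V
I_R4 = (V_2 - V_3)/R4 = (0 - 12.92)/9.1 = -1.42 A
|I_R4| = 1.42 A

Final answer: |I_R4| = 1.42 A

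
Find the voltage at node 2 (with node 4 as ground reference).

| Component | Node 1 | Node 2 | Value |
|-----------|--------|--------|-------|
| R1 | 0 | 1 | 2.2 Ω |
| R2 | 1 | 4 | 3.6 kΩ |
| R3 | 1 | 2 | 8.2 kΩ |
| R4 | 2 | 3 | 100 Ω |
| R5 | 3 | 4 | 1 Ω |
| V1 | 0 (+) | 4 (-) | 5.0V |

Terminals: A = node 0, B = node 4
Nodal analysis, taking node 4 as the 0 V reference.
Source V1 fixes V_0 = 5 V.
KCL at each unknown node (sum of currents leaving = 0; resistances in Ω):
  Node 1: (V_1 - 5)/2.2 + (V_1 - 0)/3600 + (V_1 - V_2)/8200 = 0
  Node 2: (V_2 - V_1)/8200 + (V_2 - V_3)/100 = 0
  Node 3: (V_3 - V_2)/100 + (V_3 - 0)/1 = 0
Collecting terms (coefficients in siemens):
  0.4549·V_1 - 0.000122·V_2 = 2.273
  0.01012·V_2 - 0.000122·V_1 - 0.01·V_3 = 0
  1.01·V_3 - 0.01·V_2 = 0
Solving these 3 simultaneous equations (Gaussian elimination) gives:
  V_1 = 4.996 V, V_2 = 0.06078 V, V_3 = 0.0006018 V
The requested potential is V_2 = 0.06078 V.

Final answer: V_2 = 0.06078 V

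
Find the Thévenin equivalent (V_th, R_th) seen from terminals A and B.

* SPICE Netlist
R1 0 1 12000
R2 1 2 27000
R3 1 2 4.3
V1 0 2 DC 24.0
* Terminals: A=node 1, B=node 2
Step 1 — V_th is the open-circuit voltage V_A - V_B (nothing connected across the terminals).
Nodal analysis, taking node 2 as the 0 V reference.
Source V1 fixes V_0 = 24 V.
KCL at each unknown node (sum of currents leaving = 0; resistances in Ω):
  Node 1: (V_1 - 24)/12000 + (V_1 - 0)/27000 + (V_1 - 0)/4.3 = 0
Collecting terms: 0.2327 × V_1 = 0.002  =>  V_1 = 0.008596 V
V_th = V_1 - V_2 = 0.008596 - 0 = 0.008596 V
Step 2 — R_th: zero the source — replace V1 by a short circuit (node 2 merges into node 0) — and find the resistance seen between A (node 1) and B (node 0).
Reduce the network between node 1 (A) and node 0 (B) by series/parallel combination:
  Rp1 = R1 ‖ R2 ‖ R3 (parallel, all between nodes 0 and 1) = 1/(1/12000 + 1/27000 + 1/4.3) = 4.298 Ω
R_th = 4.298 Ω

Final answer: V_th = 0.008596 V, R_th = 4.298 Ω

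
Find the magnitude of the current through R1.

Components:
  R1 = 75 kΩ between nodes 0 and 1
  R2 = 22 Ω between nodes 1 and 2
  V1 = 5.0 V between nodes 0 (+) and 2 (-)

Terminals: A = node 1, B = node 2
Nodal analysis, taking node 2 as the 0 V reference.
Source V1 fixes V_0 = 5 V.
KCL at each unknown node (sum of currents leaving = 0; resistances in Ω):
  Node 1: (V_1 - 5)/75000 + (V_1 - 0)/22 = 0
Collecting terms: 0.04547 × V_1 = 0.00006667  =>  V_1 = 0.001466 V
I_R1 = (V_0 - V_1)/R1 = (5 - 0.001466)/75000 = 0.00006665 A
|I_R1| = 0.00006665 A

Final answer: |I_R1| = 6.665e-05 A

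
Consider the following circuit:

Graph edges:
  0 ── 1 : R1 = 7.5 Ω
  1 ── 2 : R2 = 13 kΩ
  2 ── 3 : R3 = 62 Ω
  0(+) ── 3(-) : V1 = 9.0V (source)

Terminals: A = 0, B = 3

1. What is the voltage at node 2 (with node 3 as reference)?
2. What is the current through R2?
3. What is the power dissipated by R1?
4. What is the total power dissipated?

Nodal analysis, taking node 3 as the 0 V reference.
Source V1 fixes V_0 = 9 V.
KCL at each unknown node (sum of currents leaving = 0; resistances in Ω):
  Node 1: (V_1 - 9)/7.5 + (V_1 - V_2)/13000 = 0
  Node 2: (V_2 - V_1)/13000 + (V_2 - 0)/62 = 0
Collecting terms (coefficients in siemens):
  0.1334·V_1 - 0.00007692·V_2 = 1.2
  0.01621·V_2 - 0.00007692·V_1 = 0
Determinant D = (0.1334)(0.01621) - (-0.00007692)(-0.00007692) = 0.002162
V_1 = [(1.2)(0.01621) - (-0.00007692)(0)]/D = 8.995 V
V_2 = [(0.1334)(0) - (1.2)(-0.00007692)]/D = 0.04269 V
Part 1:
  Read off the nodal solution: V_2 = 0.04269 V
Part 2:
  I_R2 = (V_1 - V_2)/R2 = (8.995 - 0.04269)/13000 = 0.0006886 A
  Magnitude: I_R2 = 0.0006886 A
Part 3:
  I_R1 = (V_0 - V_1)/R1 = (9 - 8.995)/7.5 = 0.0006886 A
  P_R1 = I_R1² × R1 = (0.0006886)² × 7.5 = 0.000003557 W
Part 4:
  Power in each resistor, P = (ΔV)²/R:
    P_R1 = (9 - 8.995)²/7.5 = 0.000003557 W
    P_R2 = (8.995 - 0.04269)²/13000 = 0.006165 W
    P_R3 = (0.04269 - 0)²/62 = 0.0000294 W
  P_total = P_R1 + P_R2 + P_R3 = 0.006198 W

Final answers:
1. V_2 = 0.04269 V
2. I_R2 = 0.0006886 A
3. P_R1 = 3.557e-06 W
4. P_total = 0.006198 W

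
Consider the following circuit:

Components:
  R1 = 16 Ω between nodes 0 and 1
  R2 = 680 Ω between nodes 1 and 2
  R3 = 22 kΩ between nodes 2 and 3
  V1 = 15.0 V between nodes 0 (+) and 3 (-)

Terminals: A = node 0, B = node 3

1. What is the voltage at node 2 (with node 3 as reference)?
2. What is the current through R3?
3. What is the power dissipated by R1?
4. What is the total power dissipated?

Nodal analysis, taking node 3 as the 0 V reference.
Source V1 fixes V_0 = 15 V.
KCL at each unknown node (sum of currents leaving = 0; resistances in Ω):
  Node 1: (V_1 - 15)/16 + (V_1 - V_2)/680 = 0
  Node 2: (V_2 - V_1)/680 + (V_2 - 0)/22000 = 0
Collecting terms (coefficients in siemens):
  0.06397·V_1 - 0.001471·V_2 = 0.9375
  0.001516·V_2 - 0.001471·V_1 = 0
Determinant D = (0.06397)(0.001516) - (-0.001471)(-0.001471) = 0.00009482
V_1 = [(0.9375)(0.001516) - (-0.001471)(0)]/D = 14.99 V
V_2 = [(0.06397)(0) - (0.9375)(-0.001471)]/D = 14.54 V
Part 1:
  Read off the nodal solution: V_2 = 14.54 V
Part 2:
  I_R3 = (V_2 - V_3)/R3 = (14.54 - 0)/22000 = 0.0006609 A
  Magnitude: I_R3 = 0.0006609 A
Part 3:
  I_R1 = (V_0 - V_1)/R1 = (15 - 14.99)/16 = 0.0006609 A
  P_R1 = I_R1² × R1 = (0.0006609)² × 16 = 0.000006989 W
Part 4:
  Power in each resistor, P = (ΔV)²/R:
    P_R1 = (15 - 14.99)²/16 = 0.000006989 W
    P_R2 = (14.99 - 14.54)²/680 = 0.000297 W
    P_R3 = (14.54 - 0)²/22000 = 0.00961 W
  P_total = P_R1 + P_R2 + P_R3 = 0.009914 W

Final answers:
1. V_2 = 14.54 V
2. I_R3 = 0.0006609 A
3. P_R1 = 6.989e-06 W
4. P_total = 0.009914 W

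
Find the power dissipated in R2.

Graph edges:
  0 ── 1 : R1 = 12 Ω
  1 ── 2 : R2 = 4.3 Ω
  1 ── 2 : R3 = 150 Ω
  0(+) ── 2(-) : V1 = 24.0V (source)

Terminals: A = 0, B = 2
Nodal analysis, taking node 2 as the 0 V reference.
Source V1 fixes V_0 = 24 V.
KCL at each unknown node (sum of currents leaving = 0; resistances in Ω):
  Node 1: (V_1 - 24)/12 + (V_1 - 0)/4.3 + (V_1 - 0)/150 = 0
Collecting terms: 0.3226 × V_1 = 2  =>  V_1 = 6.2 V
I_R2 = (V_1 - V_2)/R2 = (6.2 - 0)/4.3 = 1.442 A
P_R2 = I_R2² × R2 = (1.442)² × 4.3 = 8.941 W

Final answer: 8.941 W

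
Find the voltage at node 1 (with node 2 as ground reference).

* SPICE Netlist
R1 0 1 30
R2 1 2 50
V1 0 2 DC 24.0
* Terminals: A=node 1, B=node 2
Nodal analysis, taking node 2 as the 0 V reference.
Source V1 fixes V_0 = 24 V.
KCL at each unknown node (sum of currents leaving = 0; resistances in Ω):
  Node 1: (V_1 - 24)/30 + (V_1 - 0)/50 = 0
Collecting terms: 0.05333 × V_1 = 0.8  =>  V_1 = 15 V
The requested potential is V_1 = 15 V.

Final answer: V_1 = 15 V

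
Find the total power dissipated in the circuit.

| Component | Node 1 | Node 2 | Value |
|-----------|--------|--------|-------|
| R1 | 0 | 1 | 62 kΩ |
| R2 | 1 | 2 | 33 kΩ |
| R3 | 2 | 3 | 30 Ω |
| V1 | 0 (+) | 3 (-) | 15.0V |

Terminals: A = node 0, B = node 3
Nodal analysis, taking node 3 as the 0 V reference.
Source V1 fixes V_0 = 15 V.
KCL at each unknown node (sum of currents leaving = 0; resistances in Ω):
  Node 1: (V_1 - 15)/62000 + (V_1 - V_2)/33000 = 0
  Node 2: (V_2 - V_1)/33000 + (V_2 - 0)/30 = 0
Collecting terms (coefficients in siemens):
  0.00004643·V_1 - 0.0000303·V_2 = 0.0002419
  0.03336·V_2 - 0.0000303·V_1 = 0
Determinant D = (0.00004643)(0.03336) - (-0.0000303)(-0.0000303) = 0.000001548
V_1 = [(0.0002419)(0.03336) - (-0.0000303)(0)]/D = 5.214 V
V_2 = [(0.00004643)(0) - (0.0002419)(-0.0000303)]/D = 0.004735 V
Power in each resistor, P = (ΔV)²/R:
  P_R1 = (15 - 5.214)²/62000 = 0.001545 W
  P_R2 = (5.214 - 0.004735)²/33000 = 0.0008222 W
  P_R3 = (0.004735 - 0)²/30 = 0.0000007475 W
P_total = P_R1 + P_R2 + P_R3 = 0.002368 W

Final answer: 0.002368 W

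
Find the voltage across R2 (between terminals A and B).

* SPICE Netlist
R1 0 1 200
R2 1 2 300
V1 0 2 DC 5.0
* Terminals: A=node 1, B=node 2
R1 and R2 are in series across V1 (node 0 → node 1 → node 2), and the output A–B is taken across R2, so this is a voltage divider.
Series current: I = V1/(R1 + R2) = 5/(200 + 300) = 5/500 = 0.01 A
V_R2 = I × R2 = V1 × R2/(R1 + R2) = 5 × 300/500 = 3 V

Final answer: 3 V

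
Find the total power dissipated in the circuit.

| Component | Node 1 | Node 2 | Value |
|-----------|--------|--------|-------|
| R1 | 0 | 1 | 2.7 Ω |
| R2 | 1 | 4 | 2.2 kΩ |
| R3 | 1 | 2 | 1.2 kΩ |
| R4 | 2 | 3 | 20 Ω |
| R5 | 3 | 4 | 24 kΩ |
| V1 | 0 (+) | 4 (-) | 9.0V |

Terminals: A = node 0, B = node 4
Nodal analysis, taking node 4 as the 0 V reference.
Source V1 fixes V_0 = 9 V.
KCL at each unknown node (sum of currents leaving = 0; resistances in Ω):
  Node 1: (V_1 - 9)/2.7 + (V_1 - 0)/2200 + (V_1 - V_2)/1200 = 0
  Node 2: (V_2 - V_1)/1200 + (V_2 - V_3)/20 = 0
  Node 3: (V_3 - V_2)/20 + (V_3 - 0)/24000 = 0
Collecting terms (coefficients in siemens):
  0.3717·V_1 - 0.0008333·V_2 = 3.333
  0.05083·V_2 - 0.0008333·V_1 - 0.05·V_3 = 0
  0.05004·V_3 - 0.05·V_2 = 0
Solving these 3 simultaneous equations (Gaussian elimination) gives:
  V_1 = 8.988 V, V_2 = 8.56 V, V_3 = 8.553 V
Power in each resistor, P = (ΔV)²/R:
  P_R1 = (9 - 8.988)²/2.7 = 0.00005327 W
  P_R2 = (8.988 - 0)²/2200 = 0.03672 W
  P_R3 = (8.988 - 8.56)²/1200 = 0.0001524 W
  P_R4 = (8.56 - 8.553)²/20 = 0.00000254 W
  P_R5 = (8.553 - 0)²/24000 = 0.003048 W
P_total = P_R1 + P_R2 + P_R3 + P_R4 + P_R5 = 0.03998 W

Final answer: 0.03998 W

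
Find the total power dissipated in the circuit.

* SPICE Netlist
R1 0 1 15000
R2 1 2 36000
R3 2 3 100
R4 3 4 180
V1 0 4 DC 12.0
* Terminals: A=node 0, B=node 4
Nodal analysis, taking node 4 as the 0 V reference.
Source V1 fixes V_0 = 12 V.
KCL at each unknown node (sum of currents leaving = 0; resistances in Ω):
  Node 1: (V_1 - 12)/15000 + (V_1 - V_2)/36000 = 0
  Node 2: (V_2 - V_1)/36000 + (V_2 - V_3)/100 = 0
  Node 3: (V_3 - V_2)/100 + (V_3 - 0)/180 = 0
Collecting terms (coefficients in siemens):
  0.00009444·V_1 - 0.00002778·V_2 = 0.0008
  0.01003·V_2 - 0.00002778·V_1 - 0.01·V_3 = 0
  0.01556·V_3 - 0.01·V_2 = 0
Solving these 3 simultaneous equations (Gaussian elimination) gives:
  V_1 = 8.49 V, V_2 = 0.06552 V, V_3 = 0.04212 V
Power in each resistor, P = (ΔV)²/R:
  P_R1 = (12 - 8.49)²/15000 = 0.0008214 W
  P_R2 = (8.49 - 0.06552)²/36000 = 0.001971 W
  P_R3 = (0.06552 - 0.04212)²/100 = 0.000005476 W
  P_R4 = (0.04212 - 0)²/180 = 0.000009857 W
P_total = P_R1 + P_R2 + P_R3 + P_R4 = 0.002808 W

Final answer: 0.002808 W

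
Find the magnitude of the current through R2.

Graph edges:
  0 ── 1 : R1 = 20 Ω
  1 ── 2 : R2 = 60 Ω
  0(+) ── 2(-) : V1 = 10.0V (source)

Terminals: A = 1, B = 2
Nodal analysis, taking node 2 as the 0 V reference.
Source V1 fixes V_0 = 10 V.
KCL at each unknown node (sum of currents leaving = 0; resistances in Ω):
  Node 1: (V_1 - 10)/20 + (V_1 - 0)/60 = 0
Collecting terms: 0.06667 × V_1 = 0.5  =>  V_1 = 7.5 V
I_R2 = (V_1 - V_2)/R2 = (7.5 - 0)/60 = 0.125 A
|I_R2| = 0.125 A

Final answer: |I_R2| = 0.125 A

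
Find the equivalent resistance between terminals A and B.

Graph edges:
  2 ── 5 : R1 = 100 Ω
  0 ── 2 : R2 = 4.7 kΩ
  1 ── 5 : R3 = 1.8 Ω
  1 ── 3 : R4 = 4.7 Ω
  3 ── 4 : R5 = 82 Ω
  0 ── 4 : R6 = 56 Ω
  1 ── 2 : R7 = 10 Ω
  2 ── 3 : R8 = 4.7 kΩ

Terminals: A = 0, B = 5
The network is not a plain series/parallel combination. Inject a 1 A test current into terminal A (node 0) and return it from terminal B (node 5); then R_eq = V_A / (1 A).
Nodal analysis, taking node 5 as the 0 V reference.
Current source I_test pushes 1 A into node 0 and draws it out of node 5.
KCL at each unknown node (sum of currents leaving = 0; resistances in Ω):
  Node 0: (V_0 - V_2)/4700 + (V_0 - V_4)/56 - 1 = 0
  Node 1: (V_1 - 0)/1.8 + (V_1 - V_3)/4.7 + (V_1 - V_2)/10 = 0
  Node 2: (V_2 - V_0)/4700 + (V_2 - V_1)/10 + (V_2 - 0)/100 + (V_2 - V_3)/4700 = 0
  Node 3: (V_3 - V_1)/4.7 + (V_3 - V_2)/4700 + (V_3 - V_4)/82 = 0
  Node 4: (V_4 - V_0)/56 + (V_4 - V_3)/82 = 0
Collecting terms (coefficients in siemens):
  0.01807·V_0 - 0.0002128·V_2 - 0.01786·V_4 = 1
  0.8683·V_1 - 0.1·V_2 - 0.2128·V_3 = 0
  0.1104·V_2 - 0.0002128·V_0 - 0.1·V_1 - 0.0002128·V_3 = 0
  0.2252·V_3 - 0.2128·V_1 - 0.0002128·V_2 - 0.0122·V_4 = 0
  0.03005·V_4 - 0.01786·V_0 - 0.0122·V_3 = 0
Solving these 5 simultaneous equations (Gaussian elimination) gives:
  V_0 = 140.3 V, V_1 = 1.766 V, V_2 = 1.882 V, V_3 = 6.323 V
  V_4 = 85.91 V
R_eq = V_0 / 1 A = 140.3 Ω

Final answer: 140.3 Ω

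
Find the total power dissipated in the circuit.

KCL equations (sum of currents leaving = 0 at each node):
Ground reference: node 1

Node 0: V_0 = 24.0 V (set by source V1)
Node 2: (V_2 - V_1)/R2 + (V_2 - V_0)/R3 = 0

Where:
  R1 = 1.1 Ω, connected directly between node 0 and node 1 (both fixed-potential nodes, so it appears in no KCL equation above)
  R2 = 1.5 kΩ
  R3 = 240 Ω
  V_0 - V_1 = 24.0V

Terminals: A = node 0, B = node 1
Nodal analysis, taking node 1 as the 0 V reference.
Source V1 fixes V_0 = 24 V.
KCL at each unknown node (sum of currents leaving = 0; resistances in Ω):
  Node 2: (V_2 - 0)/1500 + (V_2 - 24)/240 = 0
Collecting terms: 0.004833 × V_2 = 0.1  =>  V_2 = 20.69 V
Power in each resistor, P = (ΔV)²/R:
  P_R1 = (24 - 0)²/1.1 = 523.6 W
  P_R2 = (0 - 20.69)²/1500 = 0.2854 W
  P_R3 = (24 - 20.69)²/240 = 0.04566 W
P_total = P_R1 + P_R2 + P_R3 = 524 W

Final answer: 524 W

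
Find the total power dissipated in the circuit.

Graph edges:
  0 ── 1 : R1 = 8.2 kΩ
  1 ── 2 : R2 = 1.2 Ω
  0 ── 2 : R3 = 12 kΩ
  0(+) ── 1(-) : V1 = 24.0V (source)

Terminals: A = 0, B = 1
Nodal analysis, taking node 1 as the 0 V reference.
Source V1 fixes V_0 = 24 V.
KCL at each unknown node (sum of currents leaving = 0; resistances in Ω):
  Node 2: (V_2 - 0)/1.2 + (V_2 - 24)/12000 = 0
Collecting terms: 0.8334 × V_2 = 0.002  =>  V_2 = 0.0024 V
Power in each resistor, P = (ΔV)²/R:
  P_R1 = (24 - 0)²/8200 = 0.07024 W
  P_R2 = (0 - 0.0024)²/1.2 = 0.000004799 W
  P_R3 = (24 - 0.0024)²/12000 = 0.04799 W
P_total = P_R1 + P_R2 + P_R3 = 0.1182 W

Final answer: 0.1182 W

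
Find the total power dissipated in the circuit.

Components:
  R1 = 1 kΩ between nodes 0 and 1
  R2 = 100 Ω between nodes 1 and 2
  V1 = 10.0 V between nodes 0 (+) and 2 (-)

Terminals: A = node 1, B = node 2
Nodal analysis, taking node 2 as the 0 V reference.
Source V1 fixes V_0 = 10 V.
KCL at each unknown node (sum of currents leaving = 0; resistances in Ω):
  Node 1: (V_1 - 10)/1000 + (V_1 - 0)/100 = 0
Collecting terms: 0.011 × V_1 = 0.01  =>  V_1 = 0.9091 V
Power in each resistor, P = (ΔV)²/R:
  P_R1 = (10 - 0.9091)²/1000 = 0.08264 W
  P_R2 = (0.9091 - 0)²/100 = 0.008264 W
P_total = P_R1 + P_R2 = 0.09091 W

Final answer: 0.09091 W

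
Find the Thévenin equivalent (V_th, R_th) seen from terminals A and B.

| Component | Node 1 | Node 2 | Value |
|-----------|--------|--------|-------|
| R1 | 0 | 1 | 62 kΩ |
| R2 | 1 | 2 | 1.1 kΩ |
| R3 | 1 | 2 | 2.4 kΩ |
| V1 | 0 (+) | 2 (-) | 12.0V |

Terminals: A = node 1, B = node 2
Step 1 — V_th is the open-circuit voltage V_A - V_B (nothing connected across the terminals).
Nodal analysis, taking node 2 as the 0 V reference.
Source V1 fixes V_0 = 12 V.
KCL at each unknown node (sum of currents leaving = 0; resistances in Ω):
  Node 1: (V_1 - 12)/62000 + (V_1 - 0)/1100 + (V_1 - 0)/2400 = 0
Collecting terms: 0.001342 × V_1 = 0.0001935  =>  V_1 = 0.1442 V
V_th = V_1 - V_2 = 0.1442 - 0 = 0.1442 V
Step 2 — R_th: zero the source — replace V1 by a short circuit (node 2 merges into node 0) — and find the resistance seen between A (node 1) and B (node 0).
Reduce the network between node 1 (A) and node 0 (B) by series/parallel combination:
  Rp1 = R1 ‖ R2 ‖ R3 (parallel, all between nodes 0 and 1) = 1/(1/62000 + 1/1100 + 1/2400) = 745.2 Ω
R_th = 745.2 Ω

Final answer: V_th = 0.1442 V, R_th = 745.2 Ω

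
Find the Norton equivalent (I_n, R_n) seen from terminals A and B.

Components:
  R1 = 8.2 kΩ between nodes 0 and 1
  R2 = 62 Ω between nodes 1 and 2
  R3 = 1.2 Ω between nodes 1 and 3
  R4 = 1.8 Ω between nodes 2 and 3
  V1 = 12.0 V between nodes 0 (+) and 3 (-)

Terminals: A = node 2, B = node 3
Find the Thévenin equivalent first; then I_n = V_th/R_th and R_n = R_th.
Step 1 — V_th is the open-circuit voltage V_A - V_B (nothing connected across the terminals).
Nodal analysis, taking node 3 as the 0 V reference.
Source V1 fixes V_0 = 12 V.
KCL at each unknown node (sum of currents leaving = 0; resistances in Ω):
  Node 1: (V_1 - 12)/8200 + (V_1 - V_2)/62 + (V_1 - 0)/1.2 = 0
  Node 2: (V_2 - V_1)/62 + (V_2 - 0)/1.8 = 0
Collecting terms (coefficients in siemens):
  0.8496·V_1 - 0.01613·V_2 = 0.001463
  0.5717·V_2 - 0.01613·V_1 = 0
Determinant D = (0.8496)(0.5717) - (-0.01613)(-0.01613) = 0.4854
V_1 = [(0.001463)(0.5717) - (-0.01613)(0)]/D = 0.001723 V
V_2 = [(0.8496)(0) - (0.001463)(-0.01613)]/D = 0.00004862 V
V_th = V_2 - V_3 = 0.00004862 - 0 = 0.00004862 V
Step 2 — R_th: zero the source — replace V1 by a short circuit (node 3 merges into node 0) — and find the resistance seen between A (node 2) and B (node 0).
Reduce the network between node 2 (A) and node 0 (B) by series/parallel combination:
  Rp1 = R1 ‖ R3 (parallel, both between nodes 0 and 1) = 1/(1/8200 + 1/1.2) = 1.2 Ω
  Rs1 = R2 + Rp1 (series, joined only at node 1) = 62 + 1.2 = 63.2 Ω
  Rp2 = R4 ‖ Rs1 (parallel, both between nodes 0 and 2) = 1/(1/1.8 + 1/63.2) = 1.75 Ω
R_th = 1.75 Ω
I_n = V_th/R_th = 0.00004862/1.75 = 0.00002778 A, and R_n = R_th = 1.75 Ω

Final answer: I_n = 2.778e-05 A, R_n = 1.75 Ω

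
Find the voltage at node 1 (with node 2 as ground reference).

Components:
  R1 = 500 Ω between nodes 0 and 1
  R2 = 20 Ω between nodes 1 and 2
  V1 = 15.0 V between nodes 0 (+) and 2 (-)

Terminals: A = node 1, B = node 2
Nodal analysis, taking node 2 as the 0 V reference.
Source V1 fixes V_0 = 15 V.
KCL at each unknown node (sum of currents leaving = 0; resistances in Ω):
  Node 1: (V_1 - 15)/500 + (V_1 - 0)/20 = 0
Collecting terms: 0.052 × V_1 = 0.03  =>  V_1 = 0.5769 V
The requested potential is V_1 = 0.5769 V.

Final answer: V_1 = 0.5769 V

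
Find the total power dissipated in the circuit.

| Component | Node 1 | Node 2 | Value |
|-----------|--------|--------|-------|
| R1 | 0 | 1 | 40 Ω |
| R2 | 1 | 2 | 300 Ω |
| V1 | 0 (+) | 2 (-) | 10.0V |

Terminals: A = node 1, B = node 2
Nodal analysis, taking node 2 as the 0 V reference.
Source V1 fixes V_0 = 10 V.
KCL at each unknown node (sum of currents leaving = 0; resistances in Ω):
  Node 1: (V_1 - 10)/40 + (V_1 - 0)/300 = 0
Collecting terms: 0.02833 × V_1 = 0.25  =>  V_1 = 8.824 V
Power in each resistor, P = (ΔV)²/R:
  P_R1 = (10 - 8.824)²/40 = 0.0346 W
  P_R2 = (8.824 - 0)²/300 = 0.2595 W
P_total = P_R1 + P_R2 = 0.2941 W

Final answer: 0.2941 W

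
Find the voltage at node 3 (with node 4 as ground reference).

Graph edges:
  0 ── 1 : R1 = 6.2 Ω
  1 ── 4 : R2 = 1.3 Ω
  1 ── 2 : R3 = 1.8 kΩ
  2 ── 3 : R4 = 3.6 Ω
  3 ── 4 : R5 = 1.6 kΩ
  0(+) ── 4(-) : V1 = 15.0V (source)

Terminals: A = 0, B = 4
Nodal analysis, taking node 4 as the 0 V reference.
Source V1 fixes V_0 = 15 V.
KCL at each unknown node (sum of currents leaving = 0; resistances in Ω):
  Node 1: (V_1 - 15)/6.2 + (V_1 - 0)/1.3 + (V_1 - V_2)/1800 = 0
  Node 2: (V_2 - V_1)/1800 + (V_2 - V_3)/3.6 = 0
  Node 3: (V_3 - V_2)/3.6 + (V_3 - 0)/1600 = 0
Collecting terms (coefficients in siemens):
  0.9311·V_1 - 0.0005556·V_2 = 2.419
  0.2783·V_2 - 0.0005556·V_1 - 0.2778·V_3 = 0
  0.2784·V_3 - 0.2778·V_2 = 0
Solving these 3 simultaneous equations (Gaussian elimination) gives:
  V_1 = 2.599 V, V_2 = 1.225 V, V_3 = 1.222 V
The requested potential is V_3 = 1.222 V.

Final answer: V_3 = 1.222 V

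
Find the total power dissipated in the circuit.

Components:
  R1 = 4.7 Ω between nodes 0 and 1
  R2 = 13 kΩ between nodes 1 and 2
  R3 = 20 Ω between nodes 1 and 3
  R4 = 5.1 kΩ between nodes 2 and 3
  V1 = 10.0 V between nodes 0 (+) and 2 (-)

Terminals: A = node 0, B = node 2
Nodal analysis, taking node 2 as the 0 V reference.
Source V1 fixes V_0 = 10 V.
KCL at each unknown node (sum of currents leaving = 0; resistances in Ω):
  Node 1: (V_1 - 10)/4.7 + (V_1 - 0)/13000 + (V_1 - V_3)/20 = 0
  Node 3: (V_3 - V_1)/20 + (V_3 - 0)/5100 = 0
Collecting terms (coefficients in siemens):
  0.2628·V_1 - 0.05·V_3 = 2.128
  0.0502·V_3 - 0.05·V_1 = 0
Determinant D = (0.2628)(0.0502) - (-0.05)(-0.05) = 0.01069
V_1 = [(2.128)(0.0502) - (-0.05)(0)]/D = 9.987 V
V_3 = [(0.2628)(0) - (2.128)(-0.05)]/D = 9.948 V
Power in each resistor, P = (ΔV)²/R:
  P_R1 = (10 - 9.987)²/4.7 = 0.00003474 W
  P_R2 = (9.987 - 0)²/13000 = 0.007673 W
  P_R3 = (9.987 - 9.948)²/20 = 0.0000761 W
  P_R4 = (0 - 9.948)²/5100 = 0.01941 W
P_total = P_R1 + P_R2 + P_R3 + P_R4 = 0.02719 W

Final answer: 0.02719 W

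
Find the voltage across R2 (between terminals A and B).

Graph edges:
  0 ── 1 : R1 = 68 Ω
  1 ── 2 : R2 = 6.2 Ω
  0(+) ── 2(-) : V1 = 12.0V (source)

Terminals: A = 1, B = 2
R1 and R2 are in series across V1 (node 0 → node 1 → node 2), and the output A–B is taken across R2, so this is a voltage divider.
Series current: I = V1/(R1 + R2) = 12/(68 + 6.2) = 12/74.2 = 0.1617 A
V_R2 = I × R2 = V1 × R2/(R1 + R2) = 12 × 6.2/74.2 = 1.003 V

Final answer: 1.003 V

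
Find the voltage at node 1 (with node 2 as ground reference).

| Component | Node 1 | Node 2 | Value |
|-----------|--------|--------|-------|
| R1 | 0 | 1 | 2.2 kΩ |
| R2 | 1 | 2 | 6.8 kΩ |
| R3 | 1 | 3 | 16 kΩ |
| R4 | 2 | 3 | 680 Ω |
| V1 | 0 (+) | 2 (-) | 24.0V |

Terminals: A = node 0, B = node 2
Nodal analysis, taking node 2 as the 0 V reference.
Source V1 fixes V_0 = 24 V.
KCL at each unknown node (sum of currents leaving = 0; resistances in Ω):
  Node 1: (V_1 - 24)/2200 + (V_1 - 0)/6800 + (V_1 - V_3)/16000 = 0
  Node 3: (V_3 - V_1)/16000 + (V_3 - 0)/680 = 0
Collecting terms (coefficients in siemens):
  0.0006641·V_1 - 0.0000625·V_3 = 0.01091
  0.001533·V_3 - 0.0000625·V_1 = 0
Determinant D = (0.0006641)(0.001533) - (-0.0000625)(-0.0000625) = 0.000001014
V_1 = [(0.01091)(0.001533) - (-0.0000625)(0)]/D = 16.49 V
V_3 = [(0.0006641)(0) - (0.01091)(-0.0000625)]/D = 0.6723 V
The requested potential is V_1 = 16.49 V.

Final answer: V_1 = 16.49 V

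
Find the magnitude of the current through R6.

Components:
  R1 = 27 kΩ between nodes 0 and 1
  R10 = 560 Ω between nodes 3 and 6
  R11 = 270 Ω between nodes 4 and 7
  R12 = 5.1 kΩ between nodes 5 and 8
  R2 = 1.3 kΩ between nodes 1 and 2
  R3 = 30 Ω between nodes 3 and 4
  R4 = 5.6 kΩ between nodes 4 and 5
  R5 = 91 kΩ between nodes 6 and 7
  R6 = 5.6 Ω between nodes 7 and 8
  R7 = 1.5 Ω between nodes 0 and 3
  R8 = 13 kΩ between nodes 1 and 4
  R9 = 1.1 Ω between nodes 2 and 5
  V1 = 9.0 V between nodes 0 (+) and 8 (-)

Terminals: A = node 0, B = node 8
Nodal analysis, taking node 8 as the 0 V reference.
Source V1 fixes V_0 = 9 V.
KCL at each unknown node (sum of currents leaving = 0; resistances in Ω):
  Node 1: (V_1 - 9)/27000 + (V_1 - V_2)/1300 + (V_1 - V_4)/13000 = 0
  Node 2: (V_2 - V_1)/1300 + (V_2 - V_5)/1.1 = 0
  Node 3: (V_3 - V_4)/30 + (V_3 - 9)/1.5 + (V_3 - V_6)/560 = 0
  Node 4: (V_4 - V_3)/30 + (V_4 - V_5)/5600 + (V_4 - V_1)/13000 + (V_4 - V_7)/270 = 0
  Node 5: (V_5 - V_4)/5600 + (V_5 - V_2)/1.1 + (V_5 - 0)/5100 = 0
  Node 6: (V_6 - V_7)/91000 + (V_6 - V_3)/560 = 0
  Node 7: (V_7 - V_6)/91000 + (V_7 - 0)/5.6 + (V_7 - V_4)/270 = 0
Collecting terms (coefficients in siemens):
  0.0008832·V_1 - 0.0007692·V_2 - 0.00007692·V_4 = 0.0003333
  0.9099·V_2 - 0.0007692·V_1 - 0.9091·V_5 = 0
  0.7018·V_3 - 0.03333·V_4 - 0.001786·V_6 = 6
  0.03729·V_4 - 0.00007692·V_1 - 0.03333·V_3 - 0.0001786·V_5 - 0.003704·V_7 = 0
  0.9095·V_5 - 0.9091·V_2 - 0.0001786·V_4 = 0
  0.001797·V_6 - 0.001786·V_3 - 0.00001099·V_7 = 0
  0.1823·V_7 - 0.003704·V_4 - 0.00001099·V_6 = 0
Solving these 7 simultaneous equations (Gaussian elimination) gives:
  V_1 = 5.248 V, V_2 = 4.786 V, V_3 = 8.955 V, V_4 = 8.054 V
  V_5 = 4.786 V, V_6 = 8.901 V, V_7 = 0.1642 V
I_R6 = (V_7 - V_8)/R6 = (0.1642 - 0)/5.6 = 0.02932 A
|I_R6| = 0.02932 A

Final answer: |I_R6| = 0.02932 A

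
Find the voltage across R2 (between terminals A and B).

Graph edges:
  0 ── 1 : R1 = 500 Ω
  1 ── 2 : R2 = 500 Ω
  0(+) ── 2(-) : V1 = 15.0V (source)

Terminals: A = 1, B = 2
R1 and R2 are in series across V1 (node 0 → node 1 → node 2), and the output A–B is taken across R2, so this is a voltage divider.
Series current: I = V1/(R1 + R2) = 15/(500 + 500) = 15/1000 = 0.015 A
V_R2 = I × R2 = V1 × R2/(R1 + R2) = 15 × 500/1000 = 7.5 V

Final answer: 7.5 V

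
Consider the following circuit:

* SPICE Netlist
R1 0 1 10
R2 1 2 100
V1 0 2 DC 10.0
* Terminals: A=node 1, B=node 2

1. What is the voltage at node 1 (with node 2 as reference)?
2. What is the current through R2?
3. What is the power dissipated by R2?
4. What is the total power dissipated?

Nodal analysis, taking node 2 as the 0 V reference.
Source V1 fixes V_0 = 10 V.
KCL at each unknown node (sum of currents leaving = 0; resistances in Ω):
  Node 1: (V_1 - 10)/10 + (V_1 - 0)/100 = 0
Collecting terms: 0.11 × V_1 = 1  =>  V_1 = 9.091 V
Part 1:
  Read off the nodal solution: V_1 = 9.091 V
Part 2:
  I_R2 = (V_1 - V_2)/R2 = (9.091 - 0)/100 = 0.09091 A
  Magnitude: I_R2 = 0.09091 A
Part 3:
  I_R2 = (V_1 - V_2)/R2 = (9.091 - 0)/100 = 0.09091 A
  P_R2 = I_R2² × R2 = (0.09091)² × 100 = 0.8264 W
Part 4:
  Power in each resistor, P = (ΔV)²/R:
    P_R1 = (10 - 9.091)²/10 = 0.08264 W
    P_R2 = (9.091 - 0)²/100 = 0.8264 W
  P_total = P_R1 + P_R2 = 0.9091 W

Final answers:
1. V_1 = 9.091 V
2. I_R2 = 0.09091 A
3. P_R2 = 0.8264 W
4. P_total = 0.9091 W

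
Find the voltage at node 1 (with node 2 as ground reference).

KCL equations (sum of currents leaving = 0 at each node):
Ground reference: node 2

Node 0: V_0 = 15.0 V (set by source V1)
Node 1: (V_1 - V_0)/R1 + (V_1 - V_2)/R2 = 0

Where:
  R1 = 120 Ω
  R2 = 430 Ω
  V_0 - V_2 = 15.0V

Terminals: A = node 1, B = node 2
Nodal analysis, taking node 2 as the 0 V reference.
Source V1 fixes V_0 = 15 V.
KCL at each unknown node (sum of currents leaving = 0; resistances in Ω):
  Node 1: (V_1 - 15)/120 + (V_1 - 0)/430 = 0
Collecting terms: 0.01066 × V_1 = 0.125  =>  V_1 = 11.73 V
The requested potential is V_1 = 11.73 V.

Final answer: V_1 = 11.73 V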